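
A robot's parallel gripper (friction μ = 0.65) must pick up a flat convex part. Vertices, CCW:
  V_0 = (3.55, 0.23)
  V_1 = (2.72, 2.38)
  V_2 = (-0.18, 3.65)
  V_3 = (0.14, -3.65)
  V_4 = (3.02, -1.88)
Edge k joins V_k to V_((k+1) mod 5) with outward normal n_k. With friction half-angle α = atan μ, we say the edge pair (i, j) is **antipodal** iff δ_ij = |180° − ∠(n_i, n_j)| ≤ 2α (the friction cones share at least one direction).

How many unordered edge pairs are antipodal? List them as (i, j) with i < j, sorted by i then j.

α = atan 0.65 = 33.02°;  2α = 66.05°
n_0 = (+0.9329, +0.3601)
n_1 = (+0.4012, +0.9160)
n_2 = (-0.9990, -0.0438)
n_3 = (+0.5236, -0.8520)
n_4 = (+0.9699, -0.2436)
  (0,1): δ = 134.76°  ·
  (0,2): δ = 18.60°  ✓
  (0,3): δ = 100.47°  ·
  (0,4): δ = 144.79°  ·
  (1,2): δ = 63.84°  ✓
  (1,3): δ = 55.22°  ✓
  (1,4): δ = 99.55°  ·
  (2,3): δ = 60.94°  ✓
  (2,4): δ = 16.61°  ✓
  (3,4): δ = 135.67°  ·
antipodal pairs: 5

count = 5; pairs: (0,2), (1,2), (1,3), (2,3), (2,4)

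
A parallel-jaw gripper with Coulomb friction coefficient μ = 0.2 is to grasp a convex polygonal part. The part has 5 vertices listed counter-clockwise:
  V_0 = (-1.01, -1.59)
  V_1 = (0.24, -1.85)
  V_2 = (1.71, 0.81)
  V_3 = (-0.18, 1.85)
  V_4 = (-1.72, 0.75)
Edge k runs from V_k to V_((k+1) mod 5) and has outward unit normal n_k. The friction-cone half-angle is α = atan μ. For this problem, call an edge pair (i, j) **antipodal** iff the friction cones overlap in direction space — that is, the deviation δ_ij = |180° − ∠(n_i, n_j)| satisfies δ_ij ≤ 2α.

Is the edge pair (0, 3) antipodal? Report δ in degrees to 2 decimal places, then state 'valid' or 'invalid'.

α = atan 0.2 = 11.31°;  2α = 22.62°
edge 0: e_0 = (+1.25, -0.26);  n_0 = (-0.2036, -0.9790)
edge 3: e_3 = (-1.54, -1.10);  n_3 = (-0.5812, +0.8137)
∠(n_0, n_3) = 132.71°
δ = |180° − 132.71°| = 47.29°
47.29° > 2α = 22.62°  →  invalid

δ = 47.29°, invalid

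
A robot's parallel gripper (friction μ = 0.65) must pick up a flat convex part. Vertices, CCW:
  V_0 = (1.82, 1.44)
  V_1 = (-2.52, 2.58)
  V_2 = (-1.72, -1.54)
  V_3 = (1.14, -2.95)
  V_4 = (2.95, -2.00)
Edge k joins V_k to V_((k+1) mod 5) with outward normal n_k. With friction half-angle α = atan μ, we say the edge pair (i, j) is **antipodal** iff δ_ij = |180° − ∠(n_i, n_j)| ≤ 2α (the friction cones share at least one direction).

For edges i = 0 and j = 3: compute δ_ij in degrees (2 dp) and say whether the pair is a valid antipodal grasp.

δ = 42.41°, valid

α = atan 0.65 = 33.02°;  2α = 66.05°
edge 0: e_0 = (-4.34, +1.14);  n_0 = (+0.2541, +0.9672)
edge 3: e_3 = (+1.81, +0.95);  n_3 = (+0.4647, -0.8854)
∠(n_0, n_3) = 137.59°
δ = |180° − 137.59°| = 42.41°
42.41° ≤ 2α = 66.05°  →  valid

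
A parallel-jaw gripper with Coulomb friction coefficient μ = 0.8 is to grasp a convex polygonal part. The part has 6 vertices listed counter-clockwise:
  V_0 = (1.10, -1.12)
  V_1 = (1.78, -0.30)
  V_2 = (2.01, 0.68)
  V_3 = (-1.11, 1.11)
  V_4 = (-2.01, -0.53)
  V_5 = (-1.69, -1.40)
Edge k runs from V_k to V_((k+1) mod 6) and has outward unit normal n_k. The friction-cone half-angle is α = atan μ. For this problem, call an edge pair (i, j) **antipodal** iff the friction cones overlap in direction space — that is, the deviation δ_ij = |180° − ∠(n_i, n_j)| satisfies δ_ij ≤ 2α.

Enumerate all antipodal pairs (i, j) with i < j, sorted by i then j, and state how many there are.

count = 8; pairs: (0,2), (0,3), (0,4), (1,3), (1,4), (2,4), (2,5), (3,5)

α = atan 0.8 = 38.66°;  2α = 77.32°
n_0 = (+0.7698, -0.6383)
n_1 = (+0.9735, -0.2285)
n_2 = (+0.1365, +0.9906)
n_3 = (-0.8767, +0.4811)
n_4 = (-0.9385, -0.3452)
n_5 = (+0.0999, -0.9950)
  (0,1): δ = 153.54°  ·
  (0,2): δ = 58.18°  ✓
  (0,3): δ = 10.91°  ✓
  (0,4): δ = 59.86°  ✓
  (0,5): δ = 135.40°  ·
  (1,2): δ = 84.64°  ·
  (1,3): δ = 15.55°  ✓
  (1,4): δ = 33.40°  ✓
  (1,5): δ = 108.94°  ·
  (2,3): δ = 110.91°  ·
  (2,4): δ = 61.96°  ✓
  (2,5): δ = 13.58°  ✓
  (3,4): δ = 131.05°  ·
  (3,5): δ = 55.51°  ✓
  (4,5): δ = 104.46°  ·
antipodal pairs: 8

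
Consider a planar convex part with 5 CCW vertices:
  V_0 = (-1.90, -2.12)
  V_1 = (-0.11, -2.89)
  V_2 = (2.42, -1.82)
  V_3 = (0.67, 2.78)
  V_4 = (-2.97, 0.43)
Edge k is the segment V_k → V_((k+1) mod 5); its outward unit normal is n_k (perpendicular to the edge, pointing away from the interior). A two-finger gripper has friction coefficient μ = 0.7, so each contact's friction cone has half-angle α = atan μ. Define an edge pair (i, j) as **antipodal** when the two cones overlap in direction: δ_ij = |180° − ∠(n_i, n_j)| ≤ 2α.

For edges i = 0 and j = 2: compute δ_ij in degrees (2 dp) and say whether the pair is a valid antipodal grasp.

δ = 45.90°, valid

α = atan 0.7 = 34.99°;  2α = 69.98°
edge 0: e_0 = (+1.79, -0.77);  n_0 = (-0.3952, -0.9186)
edge 2: e_2 = (-1.75, +4.60);  n_2 = (+0.9346, +0.3556)
∠(n_0, n_2) = 134.10°
δ = |180° − 134.10°| = 45.90°
45.90° ≤ 2α = 69.98°  →  valid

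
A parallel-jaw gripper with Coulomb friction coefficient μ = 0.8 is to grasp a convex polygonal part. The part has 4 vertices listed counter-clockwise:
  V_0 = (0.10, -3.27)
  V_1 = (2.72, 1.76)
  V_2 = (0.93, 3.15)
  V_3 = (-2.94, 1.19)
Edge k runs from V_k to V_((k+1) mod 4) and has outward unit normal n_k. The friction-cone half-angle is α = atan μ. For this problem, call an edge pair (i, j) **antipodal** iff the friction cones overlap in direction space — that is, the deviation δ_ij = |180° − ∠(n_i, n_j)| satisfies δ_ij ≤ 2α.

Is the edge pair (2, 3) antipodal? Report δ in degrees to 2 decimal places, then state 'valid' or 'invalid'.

α = atan 0.8 = 38.66°;  2α = 77.32°
edge 2: e_2 = (-3.87, -1.96);  n_2 = (-0.4518, +0.8921)
edge 3: e_3 = (+3.04, -4.46);  n_3 = (-0.8263, -0.5632)
∠(n_2, n_3) = 97.42°
δ = |180° − 97.42°| = 82.58°
82.58° > 2α = 77.32°  →  invalid

δ = 82.58°, invalid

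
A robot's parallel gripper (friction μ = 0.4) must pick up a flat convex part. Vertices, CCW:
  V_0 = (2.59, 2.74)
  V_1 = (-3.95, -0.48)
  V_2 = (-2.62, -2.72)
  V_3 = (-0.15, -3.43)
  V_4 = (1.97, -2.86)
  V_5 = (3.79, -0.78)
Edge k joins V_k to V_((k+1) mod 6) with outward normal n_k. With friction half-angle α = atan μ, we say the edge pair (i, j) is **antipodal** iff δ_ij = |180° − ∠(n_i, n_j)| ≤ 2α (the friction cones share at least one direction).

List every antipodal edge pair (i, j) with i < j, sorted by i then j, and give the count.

α = atan 0.4 = 21.80°;  2α = 43.60°
n_0 = (-0.4417, +0.8972)
n_1 = (-0.8599, -0.5105)
n_2 = (-0.2763, -0.9611)
n_3 = (+0.2596, -0.9657)
n_4 = (+0.7526, -0.6585)
n_5 = (+0.9465, +0.3227)
  (0,1): δ = 85.51°  ·
  (0,2): δ = 42.25°  ✓
  (0,3): δ = 11.16°  ✓
  (0,4): δ = 22.60°  ✓
  (0,5): δ = 82.61°  ·
  (1,2): δ = 136.74°  ·
  (1,3): δ = 105.65°  ·
  (1,4): δ = 71.89°  ·
  (1,5): δ = 11.88°  ✓
  (2,3): δ = 148.91°  ·
  (2,4): δ = 115.15°  ·
  (2,5): δ = 55.14°  ·
  (3,4): δ = 146.24°  ·
  (3,5): δ = 86.22°  ·
  (4,5): δ = 119.99°  ·
antipodal pairs: 4

count = 4; pairs: (0,2), (0,3), (0,4), (1,5)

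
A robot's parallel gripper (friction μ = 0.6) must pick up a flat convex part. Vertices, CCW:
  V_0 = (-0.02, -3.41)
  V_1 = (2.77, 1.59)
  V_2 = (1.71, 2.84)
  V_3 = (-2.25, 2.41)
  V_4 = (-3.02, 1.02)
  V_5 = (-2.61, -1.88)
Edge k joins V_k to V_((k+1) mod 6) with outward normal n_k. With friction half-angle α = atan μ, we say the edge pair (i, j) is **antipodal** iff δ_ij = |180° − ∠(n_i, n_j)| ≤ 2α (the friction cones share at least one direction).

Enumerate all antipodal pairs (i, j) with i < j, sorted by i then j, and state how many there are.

count = 6; pairs: (0,2), (0,3), (0,4), (1,4), (1,5), (2,5)

α = atan 0.6 = 30.96°;  2α = 61.93°
n_0 = (+0.8732, -0.4873)
n_1 = (+0.7627, +0.6468)
n_2 = (-0.1080, +0.9942)
n_3 = (-0.8748, +0.4846)
n_4 = (-0.9902, -0.1400)
n_5 = (-0.5086, -0.8610)
  (0,1): δ = 110.54°  ·
  (0,2): δ = 54.64°  ✓
  (0,3): δ = 0.18°  ✓
  (0,4): δ = 37.21°  ✓
  (0,5): δ = 88.59°  ·
  (1,2): δ = 124.10°  ·
  (1,3): δ = 69.28°  ·
  (1,4): δ = 32.25°  ✓
  (1,5): δ = 19.13°  ✓
  (2,3): δ = 125.18°  ·
  (2,4): δ = 88.15°  ·
  (2,5): δ = 36.77°  ✓
  (3,4): δ = 142.97°  ·
  (3,5): δ = 91.59°  ·
  (4,5): δ = 128.62°  ·
antipodal pairs: 6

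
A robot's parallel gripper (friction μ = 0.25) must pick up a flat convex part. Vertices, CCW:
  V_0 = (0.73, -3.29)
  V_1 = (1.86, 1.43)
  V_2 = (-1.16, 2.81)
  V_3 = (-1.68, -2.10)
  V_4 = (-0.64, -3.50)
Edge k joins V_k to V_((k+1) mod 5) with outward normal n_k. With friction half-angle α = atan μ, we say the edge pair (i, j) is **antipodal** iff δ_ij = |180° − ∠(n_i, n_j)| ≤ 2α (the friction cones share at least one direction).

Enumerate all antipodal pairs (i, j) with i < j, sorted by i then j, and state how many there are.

α = atan 0.25 = 14.04°;  2α = 28.07°
n_0 = (+0.9725, -0.2328)
n_1 = (+0.4156, +0.9095)
n_2 = (-0.9944, +0.1053)
n_3 = (-0.8027, -0.5963)
n_4 = (+0.1515, -0.9885)
  (0,1): δ = 101.09°  ·
  (0,2): δ = 7.42°  ✓
  (0,3): δ = 50.07°  ·
  (0,4): δ = 112.18°  ·
  (1,2): δ = 71.49°  ·
  (1,3): δ = 28.83°  ·
  (1,4): δ = 33.27°  ·
  (2,3): δ = 137.35°  ·
  (2,4): δ = 75.24°  ·
  (3,4): δ = 117.89°  ·
antipodal pairs: 1

count = 1; pairs: (0,2)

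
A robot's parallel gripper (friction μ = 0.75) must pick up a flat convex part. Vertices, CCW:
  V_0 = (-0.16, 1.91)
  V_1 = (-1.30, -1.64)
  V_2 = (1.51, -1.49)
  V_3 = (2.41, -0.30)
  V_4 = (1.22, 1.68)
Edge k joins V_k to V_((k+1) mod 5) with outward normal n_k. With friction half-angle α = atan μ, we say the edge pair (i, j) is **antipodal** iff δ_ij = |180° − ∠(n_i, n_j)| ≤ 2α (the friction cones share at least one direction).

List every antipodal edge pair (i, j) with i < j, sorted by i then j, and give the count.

count = 6; pairs: (0,1), (0,2), (0,3), (1,3), (1,4), (2,4)

α = atan 0.75 = 36.87°;  2α = 73.74°
n_0 = (-0.9521, +0.3057)
n_1 = (+0.0533, -0.9986)
n_2 = (+0.7976, -0.6032)
n_3 = (+0.8571, +0.5151)
n_4 = (+0.1644, +0.9864)
  (0,1): δ = 69.14°  ✓
  (0,2): δ = 19.30°  ✓
  (0,3): δ = 48.81°  ✓
  (0,4): δ = 98.34°  ·
  (1,2): δ = 130.16°  ·
  (1,3): δ = 62.05°  ✓
  (1,4): δ = 12.52°  ✓
  (2,3): δ = 111.89°  ·
  (2,4): δ = 62.36°  ✓
  (3,4): δ = 130.47°  ·
antipodal pairs: 6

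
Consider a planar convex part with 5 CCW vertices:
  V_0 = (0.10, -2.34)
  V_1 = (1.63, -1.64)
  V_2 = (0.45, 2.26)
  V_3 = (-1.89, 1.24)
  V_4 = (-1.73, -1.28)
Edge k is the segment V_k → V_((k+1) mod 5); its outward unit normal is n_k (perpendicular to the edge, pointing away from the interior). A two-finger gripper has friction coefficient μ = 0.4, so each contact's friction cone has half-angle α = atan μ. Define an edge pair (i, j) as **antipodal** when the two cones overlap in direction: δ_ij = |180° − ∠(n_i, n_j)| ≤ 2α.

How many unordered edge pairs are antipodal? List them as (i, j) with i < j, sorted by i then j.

α = atan 0.4 = 21.80°;  2α = 43.60°
n_0 = (+0.4160, -0.9093)
n_1 = (+0.9571, +0.2896)
n_2 = (-0.3996, +0.9167)
n_3 = (-0.9980, -0.0634)
n_4 = (-0.5012, -0.8653)
  (0,1): δ = 97.75°  ·
  (0,2): δ = 1.03°  ✓
  (0,3): δ = 69.05°  ·
  (0,4): δ = 125.33°  ·
  (1,2): δ = 83.28°  ·
  (1,3): δ = 13.20°  ✓
  (1,4): δ = 43.09°  ✓
  (2,3): δ = 109.92°  ·
  (2,4): δ = 53.63°  ·
  (3,4): δ = 123.71°  ·
antipodal pairs: 3

count = 3; pairs: (0,2), (1,3), (1,4)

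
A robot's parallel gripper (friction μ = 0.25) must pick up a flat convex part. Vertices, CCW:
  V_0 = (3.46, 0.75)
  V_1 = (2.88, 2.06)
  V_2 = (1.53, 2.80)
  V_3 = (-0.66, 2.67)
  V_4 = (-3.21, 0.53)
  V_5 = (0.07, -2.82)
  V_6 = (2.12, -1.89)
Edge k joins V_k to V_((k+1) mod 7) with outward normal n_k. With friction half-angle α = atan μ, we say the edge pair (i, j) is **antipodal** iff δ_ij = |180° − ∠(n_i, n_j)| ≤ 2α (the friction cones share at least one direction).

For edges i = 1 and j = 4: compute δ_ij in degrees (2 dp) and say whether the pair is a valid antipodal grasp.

δ = 16.88°, valid

α = atan 0.25 = 14.04°;  2α = 28.07°
edge 1: e_1 = (-1.35, +0.74);  n_1 = (+0.4807, +0.8769)
edge 4: e_4 = (+3.28, -3.35);  n_4 = (-0.7145, -0.6996)
∠(n_1, n_4) = 163.12°
δ = |180° − 163.12°| = 16.88°
16.88° ≤ 2α = 28.07°  →  valid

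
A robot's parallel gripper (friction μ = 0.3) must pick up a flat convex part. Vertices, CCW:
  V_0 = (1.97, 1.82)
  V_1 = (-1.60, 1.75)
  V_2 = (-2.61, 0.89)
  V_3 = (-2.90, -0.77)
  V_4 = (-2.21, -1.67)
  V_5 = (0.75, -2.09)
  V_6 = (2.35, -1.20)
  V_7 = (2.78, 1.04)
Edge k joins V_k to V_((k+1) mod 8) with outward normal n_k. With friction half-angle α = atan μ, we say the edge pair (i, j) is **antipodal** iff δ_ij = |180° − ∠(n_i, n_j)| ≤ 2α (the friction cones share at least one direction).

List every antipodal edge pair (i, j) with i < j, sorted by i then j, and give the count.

α = atan 0.3 = 16.70°;  2α = 33.40°
n_0 = (-0.0196, +0.9998)
n_1 = (-0.6483, +0.7614)
n_2 = (-0.9851, +0.1721)
n_3 = (-0.7936, -0.6084)
n_4 = (-0.1405, -0.9901)
n_5 = (+0.4861, -0.8739)
n_6 = (+0.9821, -0.1885)
n_7 = (+0.6936, +0.7203)
  (0,1): δ = 140.71°  ·
  (0,2): δ = 101.03°  ·
  (0,3): δ = 53.65°  ·
  (0,4): δ = 9.20°  ✓
  (0,5): δ = 27.96°  ✓
  (0,6): δ = 78.01°  ·
  (0,7): δ = 134.96°  ·
  (1,2): δ = 140.32°  ·
  (1,3): δ = 92.94°  ·
  (1,4): δ = 48.49°  ·
  (1,5): δ = 11.33°  ✓
  (1,6): δ = 38.72°  ·
  (1,7): δ = 95.67°  ·
  (2,3): δ = 132.61°  ·
  (2,4): δ = 88.17°  ·
  (2,5): δ = 51.01°  ·
  (2,6): δ = 0.96°  ✓
  (2,7): δ = 55.99°  ·
  (3,4): δ = 135.55°  ·
  (3,5): δ = 98.39°  ·
  (3,6): δ = 48.34°  ·
  (3,7): δ = 8.60°  ✓
  (4,5): δ = 142.84°  ·
  (4,6): δ = 92.79°  ·
  (4,7): δ = 35.84°  ·
  (5,6): δ = 129.95°  ·
  (5,7): δ = 73.00°  ·
  (6,7): δ = 123.05°  ·
antipodal pairs: 5

count = 5; pairs: (0,4), (0,5), (1,5), (2,6), (3,7)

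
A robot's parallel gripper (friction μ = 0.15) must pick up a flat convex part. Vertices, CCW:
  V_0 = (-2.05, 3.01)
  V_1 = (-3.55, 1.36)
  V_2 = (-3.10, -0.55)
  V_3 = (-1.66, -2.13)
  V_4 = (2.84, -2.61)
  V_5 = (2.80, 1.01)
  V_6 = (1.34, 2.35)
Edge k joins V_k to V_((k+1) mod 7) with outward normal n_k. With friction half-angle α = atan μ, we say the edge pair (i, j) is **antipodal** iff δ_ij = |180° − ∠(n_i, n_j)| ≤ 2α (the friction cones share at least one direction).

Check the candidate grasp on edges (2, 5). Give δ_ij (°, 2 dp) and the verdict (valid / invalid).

δ = 5.11°, valid

α = atan 0.15 = 8.53°;  2α = 17.06°
edge 2: e_2 = (+1.44, -1.58);  n_2 = (-0.7391, -0.6736)
edge 5: e_5 = (-1.46, +1.34);  n_5 = (+0.6762, +0.7367)
∠(n_2, n_5) = 174.89°
δ = |180° − 174.89°| = 5.11°
5.11° ≤ 2α = 17.06°  →  valid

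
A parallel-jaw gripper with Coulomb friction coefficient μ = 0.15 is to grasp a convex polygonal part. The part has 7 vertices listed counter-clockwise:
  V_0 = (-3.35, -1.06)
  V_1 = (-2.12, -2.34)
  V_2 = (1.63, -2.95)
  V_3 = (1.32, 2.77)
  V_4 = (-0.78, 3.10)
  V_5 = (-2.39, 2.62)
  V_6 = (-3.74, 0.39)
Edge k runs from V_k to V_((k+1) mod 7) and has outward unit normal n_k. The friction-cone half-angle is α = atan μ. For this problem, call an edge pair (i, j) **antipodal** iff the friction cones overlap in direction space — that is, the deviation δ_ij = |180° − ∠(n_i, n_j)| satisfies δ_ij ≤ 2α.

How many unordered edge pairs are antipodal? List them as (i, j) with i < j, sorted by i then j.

α = atan 0.15 = 8.53°;  2α = 17.06°
n_0 = (-0.7210, -0.6929)
n_1 = (-0.1606, -0.9870)
n_2 = (+0.9985, +0.0541)
n_3 = (+0.1552, +0.9879)
n_4 = (-0.2857, +0.9583)
n_5 = (-0.8555, +0.5179)
n_6 = (-0.9657, -0.2597)
  (0,1): δ = 143.10°  ·
  (0,2): δ = 40.76°  ·
  (0,3): δ = 37.21°  ·
  (0,4): δ = 62.74°  ·
  (0,5): δ = 104.95°  ·
  (0,6): δ = 151.20°  ·
  (1,2): δ = 77.66°  ·
  (1,3): δ = 0.31°  ✓
  (1,4): δ = 25.84°  ·
  (1,5): δ = 68.05°  ·
  (1,6): δ = 114.29°  ·
  (2,3): δ = 102.03°  ·
  (2,4): δ = 76.50°  ·
  (2,5): δ = 34.29°  ·
  (2,6): δ = 11.95°  ✓
  (3,4): δ = 154.47°  ·
  (3,5): δ = 112.26°  ·
  (3,6): δ = 66.02°  ·
  (4,5): δ = 137.79°  ·
  (4,6): δ = 91.55°  ·
  (5,6): δ = 133.76°  ·
antipodal pairs: 2

count = 2; pairs: (1,3), (2,6)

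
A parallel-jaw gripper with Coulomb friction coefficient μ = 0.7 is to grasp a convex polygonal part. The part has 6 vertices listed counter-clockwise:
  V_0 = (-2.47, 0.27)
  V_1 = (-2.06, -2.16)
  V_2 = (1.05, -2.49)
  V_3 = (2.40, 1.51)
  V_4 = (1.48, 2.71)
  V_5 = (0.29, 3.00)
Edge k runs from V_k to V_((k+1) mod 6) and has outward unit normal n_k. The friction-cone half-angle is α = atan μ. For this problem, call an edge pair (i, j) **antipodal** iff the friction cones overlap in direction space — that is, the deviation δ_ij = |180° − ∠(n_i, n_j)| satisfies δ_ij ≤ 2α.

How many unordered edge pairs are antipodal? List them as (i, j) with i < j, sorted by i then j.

count = 7; pairs: (0,2), (0,3), (0,4), (1,3), (1,4), (1,5), (2,5)

α = atan 0.7 = 34.99°;  2α = 69.98°
n_0 = (-0.9861, -0.1664)
n_1 = (-0.1055, -0.9944)
n_2 = (+0.9475, -0.3198)
n_3 = (+0.7936, +0.6084)
n_4 = (+0.2368, +0.9716)
n_5 = (-0.7032, +0.7110)
  (0,1): δ = 105.63°  ·
  (0,2): δ = 28.23°  ✓
  (0,3): δ = 27.90°  ✓
  (0,4): δ = 66.73°  ✓
  (0,5): δ = 125.11°  ·
  (1,2): δ = 102.59°  ·
  (1,3): δ = 46.47°  ✓
  (1,4): δ = 7.64°  ✓
  (1,5): δ = 50.74°  ✓
  (2,3): δ = 123.87°  ·
  (2,4): δ = 85.05°  ·
  (2,5): δ = 26.66°  ✓
  (3,4): δ = 141.17°  ·
  (3,5): δ = 82.79°  ·
  (4,5): δ = 121.62°  ·
antipodal pairs: 7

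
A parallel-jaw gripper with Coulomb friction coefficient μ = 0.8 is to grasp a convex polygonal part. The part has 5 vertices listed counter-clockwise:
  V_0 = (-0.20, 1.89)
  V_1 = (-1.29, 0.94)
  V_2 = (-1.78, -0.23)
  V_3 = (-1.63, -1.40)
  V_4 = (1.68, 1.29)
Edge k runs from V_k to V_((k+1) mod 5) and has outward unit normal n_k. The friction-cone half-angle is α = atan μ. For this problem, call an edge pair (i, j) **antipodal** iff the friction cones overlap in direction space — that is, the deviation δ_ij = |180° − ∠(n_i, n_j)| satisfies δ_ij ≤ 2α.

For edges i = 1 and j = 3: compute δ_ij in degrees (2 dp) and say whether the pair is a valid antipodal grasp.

α = atan 0.8 = 38.66°;  2α = 77.32°
edge 1: e_1 = (-0.49, -1.17);  n_1 = (-0.9224, +0.3863)
edge 3: e_3 = (+3.31, +2.69);  n_3 = (+0.6307, -0.7760)
∠(n_1, n_3) = 151.82°
δ = |180° − 151.82°| = 28.18°
28.18° ≤ 2α = 77.32°  →  valid

δ = 28.18°, valid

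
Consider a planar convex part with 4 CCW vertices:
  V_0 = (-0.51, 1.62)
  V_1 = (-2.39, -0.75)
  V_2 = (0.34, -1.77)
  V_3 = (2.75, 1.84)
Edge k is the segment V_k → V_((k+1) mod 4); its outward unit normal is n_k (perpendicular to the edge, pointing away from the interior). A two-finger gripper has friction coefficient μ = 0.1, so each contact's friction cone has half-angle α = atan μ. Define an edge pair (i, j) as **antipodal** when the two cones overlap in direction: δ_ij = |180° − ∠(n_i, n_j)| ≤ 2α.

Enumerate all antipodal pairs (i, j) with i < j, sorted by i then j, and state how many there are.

α = atan 0.1 = 5.71°;  2α = 11.42°
n_0 = (-0.7834, +0.6215)
n_1 = (-0.3500, -0.9368)
n_2 = (+0.8317, -0.5552)
n_3 = (-0.0673, +0.9977)
  (0,1): δ = 72.06°  ·
  (0,2): δ = 4.70°  ✓
  (0,3): δ = 132.28°  ·
  (1,2): δ = 103.24°  ·
  (1,3): δ = 24.35°  ·
  (2,3): δ = 52.41°  ·
antipodal pairs: 1

count = 1; pairs: (0,2)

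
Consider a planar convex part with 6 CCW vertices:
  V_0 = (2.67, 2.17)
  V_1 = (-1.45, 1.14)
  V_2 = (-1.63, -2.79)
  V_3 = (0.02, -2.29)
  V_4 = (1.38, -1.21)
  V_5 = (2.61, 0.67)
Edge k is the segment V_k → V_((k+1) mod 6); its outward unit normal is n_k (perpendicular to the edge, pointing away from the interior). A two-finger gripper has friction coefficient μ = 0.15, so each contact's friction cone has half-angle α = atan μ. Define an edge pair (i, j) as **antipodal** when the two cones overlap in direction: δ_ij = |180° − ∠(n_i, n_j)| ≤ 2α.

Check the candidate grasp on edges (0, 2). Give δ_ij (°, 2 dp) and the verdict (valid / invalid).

α = atan 0.15 = 8.53°;  2α = 17.06°
edge 0: e_0 = (-4.12, -1.03);  n_0 = (-0.2425, +0.9701)
edge 2: e_2 = (+1.65, +0.50);  n_2 = (+0.2900, -0.9570)
∠(n_0, n_2) = 177.18°
δ = |180° − 177.18°| = 2.82°
2.82° ≤ 2α = 17.06°  →  valid

δ = 2.82°, valid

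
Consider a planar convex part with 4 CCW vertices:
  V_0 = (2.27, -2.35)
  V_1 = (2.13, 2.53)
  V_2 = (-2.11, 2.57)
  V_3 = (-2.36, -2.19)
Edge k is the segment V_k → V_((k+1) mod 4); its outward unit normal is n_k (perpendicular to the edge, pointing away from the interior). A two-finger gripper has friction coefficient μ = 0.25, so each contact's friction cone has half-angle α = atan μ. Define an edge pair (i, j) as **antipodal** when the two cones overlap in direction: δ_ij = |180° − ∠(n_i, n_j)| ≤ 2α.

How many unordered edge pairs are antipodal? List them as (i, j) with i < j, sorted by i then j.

count = 2; pairs: (0,2), (1,3)

α = atan 0.25 = 14.04°;  2α = 28.07°
n_0 = (+0.9996, +0.0287)
n_1 = (+0.0094, +1.0000)
n_2 = (-0.9986, +0.0524)
n_3 = (-0.0345, -0.9994)
  (0,1): δ = 92.18°  ·
  (0,2): δ = 4.65°  ✓
  (0,3): δ = 86.38°  ·
  (1,2): δ = 92.47°  ·
  (1,3): δ = 1.44°  ✓
  (2,3): δ = 88.97°  ·
antipodal pairs: 2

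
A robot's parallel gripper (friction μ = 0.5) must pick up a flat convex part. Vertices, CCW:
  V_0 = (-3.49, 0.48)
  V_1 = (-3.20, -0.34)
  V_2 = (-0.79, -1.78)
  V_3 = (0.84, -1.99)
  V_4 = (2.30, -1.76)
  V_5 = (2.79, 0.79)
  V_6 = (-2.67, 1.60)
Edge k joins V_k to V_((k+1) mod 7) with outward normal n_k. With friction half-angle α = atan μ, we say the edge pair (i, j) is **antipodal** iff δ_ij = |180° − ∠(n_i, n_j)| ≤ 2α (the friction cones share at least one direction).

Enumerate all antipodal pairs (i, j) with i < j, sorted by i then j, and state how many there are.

count = 6; pairs: (0,4), (1,5), (2,5), (3,5), (3,6), (4,6)

α = atan 0.5 = 26.57°;  2α = 53.13°
n_0 = (-0.9428, -0.3334)
n_1 = (-0.5129, -0.8584)
n_2 = (-0.1278, -0.9918)
n_3 = (+0.1556, -0.9878)
n_4 = (+0.9820, -0.1887)
n_5 = (+0.1467, +0.9892)
n_6 = (-0.8069, +0.5907)
  (0,1): δ = 140.34°  ·
  (0,2): δ = 116.82°  ·
  (0,3): δ = 100.52°  ·
  (0,4): δ = 30.35°  ✓
  (0,5): δ = 62.09°  ·
  (0,6): δ = 124.31°  ·
  (1,2): δ = 156.48°  ·
  (1,3): δ = 140.19°  ·
  (1,4): δ = 70.02°  ·
  (1,5): δ = 22.42°  ✓
  (1,6): δ = 84.65°  ·
  (2,3): δ = 163.71°  ·
  (2,4): δ = 93.54°  ·
  (2,5): δ = 1.10°  ✓
  (2,6): δ = 61.13°  ·
  (3,4): δ = 109.83°  ·
  (3,5): δ = 17.39°  ✓
  (3,6): δ = 44.84°  ✓
  (4,5): δ = 87.56°  ·
  (4,6): δ = 25.33°  ✓
  (5,6): δ = 117.77°  ·
antipodal pairs: 6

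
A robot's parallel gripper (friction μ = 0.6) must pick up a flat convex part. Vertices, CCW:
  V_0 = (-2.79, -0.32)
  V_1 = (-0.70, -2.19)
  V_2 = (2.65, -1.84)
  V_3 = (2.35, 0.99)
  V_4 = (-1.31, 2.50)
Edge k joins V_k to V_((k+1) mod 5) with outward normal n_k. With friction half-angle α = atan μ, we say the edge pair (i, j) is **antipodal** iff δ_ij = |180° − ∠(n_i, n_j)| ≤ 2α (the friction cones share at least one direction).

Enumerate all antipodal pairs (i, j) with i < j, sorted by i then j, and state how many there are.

count = 5; pairs: (0,2), (0,3), (1,3), (1,4), (2,4)

α = atan 0.6 = 30.96°;  2α = 61.93°
n_0 = (-0.6668, -0.7452)
n_1 = (+0.1039, -0.9946)
n_2 = (+0.9944, +0.1054)
n_3 = (+0.3814, +0.9244)
n_4 = (-0.8855, +0.4647)
  (0,1): δ = 132.22°  ·
  (0,2): δ = 42.13°  ✓
  (0,3): δ = 19.40°  ✓
  (0,4): δ = 104.13°  ·
  (1,2): δ = 89.91°  ·
  (1,3): δ = 28.38°  ✓
  (1,4): δ = 56.34°  ✓
  (2,3): δ = 118.47°  ·
  (2,4): δ = 33.74°  ✓
  (3,4): δ = 95.27°  ·
antipodal pairs: 5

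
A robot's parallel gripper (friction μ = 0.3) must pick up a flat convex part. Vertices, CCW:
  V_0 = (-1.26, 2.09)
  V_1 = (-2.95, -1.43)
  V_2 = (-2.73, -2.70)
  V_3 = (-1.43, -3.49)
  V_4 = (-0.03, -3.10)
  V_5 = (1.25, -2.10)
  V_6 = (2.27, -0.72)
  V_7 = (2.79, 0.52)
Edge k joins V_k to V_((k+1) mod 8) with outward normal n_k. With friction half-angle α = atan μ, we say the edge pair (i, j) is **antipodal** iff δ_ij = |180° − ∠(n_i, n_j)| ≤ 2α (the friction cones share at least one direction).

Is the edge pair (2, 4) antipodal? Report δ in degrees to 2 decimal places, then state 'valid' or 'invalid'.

δ = 110.71°, invalid

α = atan 0.3 = 16.70°;  2α = 33.40°
edge 2: e_2 = (+1.30, -0.79);  n_2 = (-0.5193, -0.8546)
edge 4: e_4 = (+1.28, +1.00);  n_4 = (+0.6156, -0.7880)
∠(n_2, n_4) = 69.29°
δ = |180° − 69.29°| = 110.71°
110.71° > 2α = 33.40°  →  invalid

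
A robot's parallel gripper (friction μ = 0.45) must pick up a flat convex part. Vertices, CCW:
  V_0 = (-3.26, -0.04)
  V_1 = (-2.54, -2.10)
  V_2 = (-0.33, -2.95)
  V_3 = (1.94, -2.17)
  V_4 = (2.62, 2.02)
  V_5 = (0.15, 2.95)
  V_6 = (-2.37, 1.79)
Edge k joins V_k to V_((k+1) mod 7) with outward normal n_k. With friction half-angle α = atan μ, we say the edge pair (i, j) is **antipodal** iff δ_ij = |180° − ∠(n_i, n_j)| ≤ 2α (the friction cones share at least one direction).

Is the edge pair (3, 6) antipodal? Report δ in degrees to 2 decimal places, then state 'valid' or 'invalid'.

δ = 16.72°, valid

α = atan 0.45 = 24.23°;  2α = 48.46°
edge 3: e_3 = (+0.68, +4.19);  n_3 = (+0.9871, -0.1602)
edge 6: e_6 = (-0.89, -1.83);  n_6 = (-0.8993, +0.4374)
∠(n_3, n_6) = 163.28°
δ = |180° − 163.28°| = 16.72°
16.72° ≤ 2α = 48.46°  →  valid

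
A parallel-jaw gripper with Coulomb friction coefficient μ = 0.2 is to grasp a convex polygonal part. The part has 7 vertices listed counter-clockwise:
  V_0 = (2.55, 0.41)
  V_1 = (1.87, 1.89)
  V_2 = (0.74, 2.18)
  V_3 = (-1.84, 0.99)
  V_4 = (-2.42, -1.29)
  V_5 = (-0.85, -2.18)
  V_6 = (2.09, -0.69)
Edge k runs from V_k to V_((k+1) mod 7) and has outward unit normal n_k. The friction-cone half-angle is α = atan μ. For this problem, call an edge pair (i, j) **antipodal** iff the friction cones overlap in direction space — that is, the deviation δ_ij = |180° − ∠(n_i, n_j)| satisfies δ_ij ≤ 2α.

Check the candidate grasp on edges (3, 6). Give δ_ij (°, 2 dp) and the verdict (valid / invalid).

α = atan 0.2 = 11.31°;  2α = 22.62°
edge 3: e_3 = (-0.58, -2.28);  n_3 = (-0.9691, +0.2465)
edge 6: e_6 = (+0.46, +1.10);  n_6 = (+0.9226, -0.3858)
∠(n_3, n_6) = 171.58°
δ = |180° − 171.58°| = 8.42°
8.42° ≤ 2α = 22.62°  →  valid

δ = 8.42°, valid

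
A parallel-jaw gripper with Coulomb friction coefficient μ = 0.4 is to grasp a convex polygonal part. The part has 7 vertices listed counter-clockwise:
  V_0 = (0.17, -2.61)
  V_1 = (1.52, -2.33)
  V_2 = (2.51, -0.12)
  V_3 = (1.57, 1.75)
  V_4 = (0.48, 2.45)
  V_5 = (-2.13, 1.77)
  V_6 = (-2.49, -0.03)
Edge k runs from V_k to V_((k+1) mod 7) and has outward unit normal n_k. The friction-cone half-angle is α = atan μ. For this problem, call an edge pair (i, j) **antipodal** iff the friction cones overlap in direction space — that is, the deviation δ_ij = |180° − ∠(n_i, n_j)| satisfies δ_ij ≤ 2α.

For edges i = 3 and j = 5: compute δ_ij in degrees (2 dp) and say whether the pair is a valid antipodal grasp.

δ = 68.60°, invalid

α = atan 0.4 = 21.80°;  2α = 43.60°
edge 3: e_3 = (-1.09, +0.70);  n_3 = (+0.5404, +0.8414)
edge 5: e_5 = (-0.36, -1.80);  n_5 = (-0.9806, +0.1961)
∠(n_3, n_5) = 111.40°
δ = |180° − 111.40°| = 68.60°
68.60° > 2α = 43.60°  →  invalid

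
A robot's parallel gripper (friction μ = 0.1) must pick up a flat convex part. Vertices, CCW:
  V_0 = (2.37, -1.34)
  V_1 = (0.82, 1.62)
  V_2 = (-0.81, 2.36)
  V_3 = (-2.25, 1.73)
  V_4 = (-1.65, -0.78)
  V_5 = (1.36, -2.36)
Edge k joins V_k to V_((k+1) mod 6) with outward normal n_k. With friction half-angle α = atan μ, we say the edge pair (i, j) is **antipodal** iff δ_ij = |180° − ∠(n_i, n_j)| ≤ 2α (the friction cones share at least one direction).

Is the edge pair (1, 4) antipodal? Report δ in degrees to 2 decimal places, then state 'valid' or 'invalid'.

α = atan 0.1 = 5.71°;  2α = 11.42°
edge 1: e_1 = (-1.63, +0.74);  n_1 = (+0.4134, +0.9106)
edge 4: e_4 = (+3.01, -1.58);  n_4 = (-0.4648, -0.8854)
∠(n_1, n_4) = 176.72°
δ = |180° − 176.72°| = 3.28°
3.28° ≤ 2α = 11.42°  →  valid

δ = 3.28°, valid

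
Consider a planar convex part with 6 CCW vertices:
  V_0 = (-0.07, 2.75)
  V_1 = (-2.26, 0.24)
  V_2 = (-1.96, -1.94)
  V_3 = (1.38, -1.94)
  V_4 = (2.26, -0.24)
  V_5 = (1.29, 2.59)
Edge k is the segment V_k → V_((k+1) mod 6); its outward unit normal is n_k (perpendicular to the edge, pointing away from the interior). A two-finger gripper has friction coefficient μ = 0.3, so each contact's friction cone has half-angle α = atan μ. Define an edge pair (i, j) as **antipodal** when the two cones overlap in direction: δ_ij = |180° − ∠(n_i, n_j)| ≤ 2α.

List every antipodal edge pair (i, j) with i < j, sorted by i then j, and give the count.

α = atan 0.3 = 16.70°;  2α = 33.40°
n_0 = (-0.7535, +0.6574)
n_1 = (-0.9907, -0.1363)
n_2 = (+0.0000, -1.0000)
n_3 = (+0.8881, -0.4597)
n_4 = (+0.9460, +0.3242)
n_5 = (+0.1168, +0.9932)
  (0,1): δ = 131.06°  ·
  (0,2): δ = 48.89°  ·
  (0,3): δ = 13.74°  ✓
  (0,4): δ = 60.02°  ·
  (0,5): δ = 124.40°  ·
  (1,2): δ = 97.84°  ·
  (1,3): δ = 35.20°  ·
  (1,4): δ = 11.08°  ✓
  (1,5): δ = 75.45°  ·
  (2,3): δ = 117.37°  ·
  (2,4): δ = 71.08°  ·
  (2,5): δ = 6.71°  ✓
  (3,4): δ = 133.71°  ·
  (3,5): δ = 69.34°  ·
  (4,5): δ = 115.63°  ·
antipodal pairs: 3

count = 3; pairs: (0,3), (1,4), (2,5)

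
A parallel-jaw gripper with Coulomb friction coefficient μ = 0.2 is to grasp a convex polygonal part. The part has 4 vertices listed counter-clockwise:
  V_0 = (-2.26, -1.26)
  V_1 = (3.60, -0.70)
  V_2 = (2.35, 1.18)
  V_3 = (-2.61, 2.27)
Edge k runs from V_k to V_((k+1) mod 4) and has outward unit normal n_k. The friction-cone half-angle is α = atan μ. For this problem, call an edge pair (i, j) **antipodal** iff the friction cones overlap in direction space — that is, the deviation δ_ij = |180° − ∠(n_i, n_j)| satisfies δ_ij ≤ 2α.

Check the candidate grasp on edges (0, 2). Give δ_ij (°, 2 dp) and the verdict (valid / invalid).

δ = 17.85°, valid

α = atan 0.2 = 11.31°;  2α = 22.62°
edge 0: e_0 = (+5.86, +0.56);  n_0 = (+0.0951, -0.9955)
edge 2: e_2 = (-4.96, +1.09);  n_2 = (+0.2146, +0.9767)
∠(n_0, n_2) = 162.15°
δ = |180° − 162.15°| = 17.85°
17.85° ≤ 2α = 22.62°  →  valid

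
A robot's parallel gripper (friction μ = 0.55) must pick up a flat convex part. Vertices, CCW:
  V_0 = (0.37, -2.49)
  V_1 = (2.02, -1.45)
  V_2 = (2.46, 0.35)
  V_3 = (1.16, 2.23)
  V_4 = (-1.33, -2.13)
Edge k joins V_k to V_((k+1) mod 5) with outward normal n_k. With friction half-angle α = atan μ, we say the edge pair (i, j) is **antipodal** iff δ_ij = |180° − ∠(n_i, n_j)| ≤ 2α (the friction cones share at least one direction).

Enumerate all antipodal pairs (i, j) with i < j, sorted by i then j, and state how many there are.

α = atan 0.55 = 28.81°;  2α = 57.62°
n_0 = (+0.5332, -0.8460)
n_1 = (+0.9714, -0.2375)
n_2 = (+0.8225, +0.5688)
n_3 = (-0.8684, +0.4959)
n_4 = (-0.2072, -0.9783)
  (0,1): δ = 135.96°  ·
  (0,2): δ = 87.56°  ·
  (0,3): δ = 28.05°  ✓
  (0,4): δ = 135.82°  ·
  (1,2): δ = 131.60°  ·
  (1,3): δ = 15.99°  ✓
  (1,4): δ = 91.78°  ·
  (2,3): δ = 64.39°  ·
  (2,4): δ = 43.38°  ✓
  (3,4): δ = 72.23°  ·
antipodal pairs: 3

count = 3; pairs: (0,3), (1,3), (2,4)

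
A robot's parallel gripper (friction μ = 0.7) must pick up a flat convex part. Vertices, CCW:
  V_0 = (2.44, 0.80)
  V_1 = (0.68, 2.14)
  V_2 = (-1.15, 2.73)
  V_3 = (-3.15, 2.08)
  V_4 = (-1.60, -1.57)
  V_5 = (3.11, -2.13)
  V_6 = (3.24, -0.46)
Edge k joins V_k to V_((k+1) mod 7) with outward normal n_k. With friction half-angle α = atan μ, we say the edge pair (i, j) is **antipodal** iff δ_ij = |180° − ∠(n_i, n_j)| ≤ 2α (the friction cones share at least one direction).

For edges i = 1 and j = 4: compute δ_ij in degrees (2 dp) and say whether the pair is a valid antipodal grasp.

δ = 11.09°, valid

α = atan 0.7 = 34.99°;  2α = 69.98°
edge 1: e_1 = (-1.83, +0.59);  n_1 = (+0.3069, +0.9518)
edge 4: e_4 = (+4.71, -0.56);  n_4 = (-0.1181, -0.9930)
∠(n_1, n_4) = 168.91°
δ = |180° − 168.91°| = 11.09°
11.09° ≤ 2α = 69.98°  →  valid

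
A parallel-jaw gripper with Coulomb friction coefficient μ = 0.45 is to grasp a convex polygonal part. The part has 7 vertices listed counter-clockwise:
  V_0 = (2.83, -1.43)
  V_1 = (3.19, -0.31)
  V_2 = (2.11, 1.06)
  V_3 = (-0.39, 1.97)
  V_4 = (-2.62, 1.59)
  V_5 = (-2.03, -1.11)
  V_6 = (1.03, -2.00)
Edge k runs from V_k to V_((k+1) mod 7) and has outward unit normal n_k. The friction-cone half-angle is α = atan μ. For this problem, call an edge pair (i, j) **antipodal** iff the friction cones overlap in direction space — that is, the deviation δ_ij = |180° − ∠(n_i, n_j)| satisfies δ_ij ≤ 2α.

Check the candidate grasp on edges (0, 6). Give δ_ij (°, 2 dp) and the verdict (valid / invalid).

α = atan 0.45 = 24.23°;  2α = 48.46°
edge 0: e_0 = (+0.36, +1.12);  n_0 = (+0.9520, -0.3060)
edge 6: e_6 = (+1.80, +0.57);  n_6 = (+0.3019, -0.9533)
∠(n_0, n_6) = 54.61°
δ = |180° − 54.61°| = 125.39°
125.39° > 2α = 48.46°  →  invalid

δ = 125.39°, invalid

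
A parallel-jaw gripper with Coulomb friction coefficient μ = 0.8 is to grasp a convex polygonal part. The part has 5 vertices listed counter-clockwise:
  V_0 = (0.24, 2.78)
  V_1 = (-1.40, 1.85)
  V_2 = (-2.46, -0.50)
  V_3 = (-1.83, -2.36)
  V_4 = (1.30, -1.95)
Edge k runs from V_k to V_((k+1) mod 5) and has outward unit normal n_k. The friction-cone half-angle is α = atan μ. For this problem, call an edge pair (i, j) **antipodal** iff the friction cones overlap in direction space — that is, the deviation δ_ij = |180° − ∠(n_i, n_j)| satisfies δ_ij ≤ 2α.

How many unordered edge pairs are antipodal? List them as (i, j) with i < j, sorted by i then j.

α = atan 0.8 = 38.66°;  2α = 77.32°
n_0 = (-0.4933, +0.8699)
n_1 = (-0.9116, +0.4112)
n_2 = (-0.9471, -0.3208)
n_3 = (+0.1299, -0.9915)
n_4 = (+0.9758, +0.2187)
  (0,1): δ = 143.83°  ·
  (0,2): δ = 100.84°  ·
  (0,3): δ = 22.09°  ✓
  (0,4): δ = 73.07°  ✓
  (1,2): δ = 137.01°  ·
  (1,3): δ = 58.26°  ✓
  (1,4): δ = 36.91°  ✓
  (2,3): δ = 101.25°  ·
  (2,4): δ = 6.08°  ✓
  (3,4): δ = 84.83°  ·
antipodal pairs: 5

count = 5; pairs: (0,3), (0,4), (1,3), (1,4), (2,4)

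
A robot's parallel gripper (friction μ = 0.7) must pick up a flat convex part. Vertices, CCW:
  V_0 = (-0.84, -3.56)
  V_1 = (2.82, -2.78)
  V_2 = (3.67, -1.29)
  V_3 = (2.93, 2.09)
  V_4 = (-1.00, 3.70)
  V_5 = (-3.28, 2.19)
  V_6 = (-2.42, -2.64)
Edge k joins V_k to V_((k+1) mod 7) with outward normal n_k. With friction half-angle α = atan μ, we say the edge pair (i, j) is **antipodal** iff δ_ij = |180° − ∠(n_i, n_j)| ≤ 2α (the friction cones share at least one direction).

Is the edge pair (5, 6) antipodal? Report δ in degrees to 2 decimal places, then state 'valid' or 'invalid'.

α = atan 0.7 = 34.99°;  2α = 69.98°
edge 5: e_5 = (+0.86, -4.83);  n_5 = (-0.9845, -0.1753)
edge 6: e_6 = (+1.58, -0.92);  n_6 = (-0.5032, -0.8642)
∠(n_5, n_6) = 49.69°
δ = |180° − 49.69°| = 130.31°
130.31° > 2α = 69.98°  →  invalid

δ = 130.31°, invalid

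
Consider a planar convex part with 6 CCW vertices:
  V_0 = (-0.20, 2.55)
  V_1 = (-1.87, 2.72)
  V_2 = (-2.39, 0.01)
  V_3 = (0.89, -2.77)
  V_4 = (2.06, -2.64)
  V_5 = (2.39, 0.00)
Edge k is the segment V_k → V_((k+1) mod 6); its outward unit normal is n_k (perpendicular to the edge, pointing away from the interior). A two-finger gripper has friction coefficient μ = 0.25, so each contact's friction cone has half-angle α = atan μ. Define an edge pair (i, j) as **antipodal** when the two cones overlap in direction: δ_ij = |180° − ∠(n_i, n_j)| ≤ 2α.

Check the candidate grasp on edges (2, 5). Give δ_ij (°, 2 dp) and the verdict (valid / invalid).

δ = 4.27°, valid

α = atan 0.25 = 14.04°;  2α = 28.07°
edge 2: e_2 = (+3.28, -2.78);  n_2 = (-0.6466, -0.7629)
edge 5: e_5 = (-2.59, +2.55);  n_5 = (+0.7016, +0.7126)
∠(n_2, n_5) = 175.73°
δ = |180° − 175.73°| = 4.27°
4.27° ≤ 2α = 28.07°  →  valid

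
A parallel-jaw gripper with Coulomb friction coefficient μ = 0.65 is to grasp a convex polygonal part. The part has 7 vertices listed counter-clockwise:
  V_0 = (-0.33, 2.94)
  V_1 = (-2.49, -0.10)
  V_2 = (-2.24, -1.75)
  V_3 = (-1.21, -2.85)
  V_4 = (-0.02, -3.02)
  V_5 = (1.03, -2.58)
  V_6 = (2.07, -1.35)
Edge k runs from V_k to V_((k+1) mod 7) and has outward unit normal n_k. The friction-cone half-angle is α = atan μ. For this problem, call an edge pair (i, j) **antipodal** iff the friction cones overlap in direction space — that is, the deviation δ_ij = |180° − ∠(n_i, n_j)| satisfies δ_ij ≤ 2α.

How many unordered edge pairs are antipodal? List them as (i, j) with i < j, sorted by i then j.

count = 8; pairs: (0,3), (0,4), (0,5), (0,6), (1,5), (1,6), (2,6), (3,6)

α = atan 0.65 = 33.02°;  2α = 66.05°
n_0 = (-0.8152, +0.5792)
n_1 = (-0.9887, -0.1498)
n_2 = (-0.7300, -0.6835)
n_3 = (-0.1414, -0.9899)
n_4 = (+0.3865, -0.9223)
n_5 = (+0.7636, -0.6457)
n_6 = (+0.8727, +0.4882)
  (0,1): δ = 135.99°  ·
  (0,2): δ = 101.49°  ·
  (0,3): δ = 62.74°  ✓
  (0,4): δ = 31.87°  ✓
  (0,5): δ = 4.82°  ✓
  (0,6): δ = 64.62°  ✓
  (1,2): δ = 145.50°  ·
  (1,3): δ = 106.75°  ·
  (1,4): δ = 75.88°  ·
  (1,5): δ = 48.83°  ✓
  (1,6): δ = 20.61°  ✓
  (2,3): δ = 141.25°  ·
  (2,4): δ = 110.38°  ·
  (2,5): δ = 83.33°  ·
  (2,6): δ = 13.89°  ✓
  (3,4): δ = 149.13°  ·
  (3,5): δ = 122.09°  ·
  (3,6): δ = 52.65°  ✓
  (4,5): δ = 152.95°  ·
  (4,6): δ = 83.51°  ·
  (5,6): δ = 110.56°  ·
antipodal pairs: 8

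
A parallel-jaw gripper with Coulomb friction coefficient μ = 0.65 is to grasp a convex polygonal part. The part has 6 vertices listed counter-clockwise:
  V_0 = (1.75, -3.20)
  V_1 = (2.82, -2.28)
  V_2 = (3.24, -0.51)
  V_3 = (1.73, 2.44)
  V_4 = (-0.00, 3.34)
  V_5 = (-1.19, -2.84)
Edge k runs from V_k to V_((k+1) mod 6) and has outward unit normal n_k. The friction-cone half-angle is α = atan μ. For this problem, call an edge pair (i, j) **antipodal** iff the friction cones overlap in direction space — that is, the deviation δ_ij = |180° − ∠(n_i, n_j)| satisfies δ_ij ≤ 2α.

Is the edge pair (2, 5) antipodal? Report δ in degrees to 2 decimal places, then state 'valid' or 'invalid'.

δ = 55.91°, valid

α = atan 0.65 = 33.02°;  2α = 66.05°
edge 2: e_2 = (-1.51, +2.95);  n_2 = (+0.8902, +0.4556)
edge 5: e_5 = (+2.94, -0.36);  n_5 = (-0.1215, -0.9926)
∠(n_2, n_5) = 124.09°
δ = |180° − 124.09°| = 55.91°
55.91° ≤ 2α = 66.05°  →  valid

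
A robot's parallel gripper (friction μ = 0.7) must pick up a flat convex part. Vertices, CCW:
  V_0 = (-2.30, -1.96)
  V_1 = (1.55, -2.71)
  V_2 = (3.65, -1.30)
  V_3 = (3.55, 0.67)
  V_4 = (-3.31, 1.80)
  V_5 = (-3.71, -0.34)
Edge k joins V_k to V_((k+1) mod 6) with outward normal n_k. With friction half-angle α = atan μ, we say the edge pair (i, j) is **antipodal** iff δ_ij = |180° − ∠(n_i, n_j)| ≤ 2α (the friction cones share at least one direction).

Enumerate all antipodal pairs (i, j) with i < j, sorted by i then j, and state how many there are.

α = atan 0.7 = 34.99°;  2α = 69.98°
n_0 = (-0.1912, -0.9815)
n_1 = (+0.5574, -0.8302)
n_2 = (+0.9987, +0.0507)
n_3 = (+0.1625, +0.9867)
n_4 = (-0.9830, +0.1837)
n_5 = (-0.7543, -0.6565)
  (0,1): δ = 135.10°  ·
  (0,2): δ = 76.07°  ·
  (0,3): δ = 1.67°  ✓
  (0,4): δ = 90.44°  ·
  (0,5): δ = 142.06°  ·
  (1,2): δ = 120.97°  ·
  (1,3): δ = 43.23°  ✓
  (1,4): δ = 45.53°  ✓
  (1,5): δ = 97.16°  ·
  (2,3): δ = 102.26°  ·
  (2,4): δ = 13.49°  ✓
  (2,5): δ = 38.13°  ✓
  (3,4): δ = 91.23°  ·
  (3,5): δ = 39.61°  ✓
  (4,5): δ = 128.38°  ·
antipodal pairs: 6

count = 6; pairs: (0,3), (1,3), (1,4), (2,4), (2,5), (3,5)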